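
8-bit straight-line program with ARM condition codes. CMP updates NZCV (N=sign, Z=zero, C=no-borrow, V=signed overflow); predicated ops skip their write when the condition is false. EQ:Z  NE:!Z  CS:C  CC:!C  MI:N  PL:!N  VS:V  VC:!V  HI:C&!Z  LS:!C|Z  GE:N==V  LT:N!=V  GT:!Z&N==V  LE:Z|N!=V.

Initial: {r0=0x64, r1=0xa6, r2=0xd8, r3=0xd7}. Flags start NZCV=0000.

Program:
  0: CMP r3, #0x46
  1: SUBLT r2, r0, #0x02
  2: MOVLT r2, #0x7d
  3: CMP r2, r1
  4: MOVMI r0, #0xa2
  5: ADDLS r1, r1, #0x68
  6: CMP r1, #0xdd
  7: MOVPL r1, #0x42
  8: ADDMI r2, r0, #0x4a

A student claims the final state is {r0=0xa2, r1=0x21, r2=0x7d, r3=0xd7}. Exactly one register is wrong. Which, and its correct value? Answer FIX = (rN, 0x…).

FIX = (r1, 0x42)

[0] flags=1010 → (cmp)
[1] flags=1010 LT?T → r2=0x62
[2] flags=1010 LT?T → r2=0x7d
[3] flags=1001 → (cmp)
[4] flags=1001 MI?T → r0=0xa2
[5] flags=1001 LS?T → r1=0x0e
[6] flags=0000 → (cmp)
[7] flags=0000 PL?T → r1=0x42
[8] flags=0000 MI?F → skip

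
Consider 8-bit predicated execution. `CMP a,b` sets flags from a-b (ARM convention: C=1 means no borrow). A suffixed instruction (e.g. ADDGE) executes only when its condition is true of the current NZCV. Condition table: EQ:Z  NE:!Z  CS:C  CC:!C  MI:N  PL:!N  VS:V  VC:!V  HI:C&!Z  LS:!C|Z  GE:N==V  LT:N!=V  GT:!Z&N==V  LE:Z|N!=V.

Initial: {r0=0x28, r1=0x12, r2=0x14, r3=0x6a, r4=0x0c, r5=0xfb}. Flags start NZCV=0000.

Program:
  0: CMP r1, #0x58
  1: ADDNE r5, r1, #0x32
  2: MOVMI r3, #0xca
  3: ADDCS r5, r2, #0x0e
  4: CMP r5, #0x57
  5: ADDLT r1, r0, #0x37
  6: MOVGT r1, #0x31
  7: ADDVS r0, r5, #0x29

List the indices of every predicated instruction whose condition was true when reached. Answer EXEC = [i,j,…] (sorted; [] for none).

EXEC = [1,2,5]

[0] flags=1000 → (cmp)
[1] flags=1000 NE?T → r5=0x44
[2] flags=1000 MI?T → r3=0xca
[3] flags=1000 CS?F → skip
[4] flags=1000 → (cmp)
[5] flags=1000 LT?T → r1=0x5f
[6] flags=1000 GT?F → skip
[7] flags=1000 VS?F → skip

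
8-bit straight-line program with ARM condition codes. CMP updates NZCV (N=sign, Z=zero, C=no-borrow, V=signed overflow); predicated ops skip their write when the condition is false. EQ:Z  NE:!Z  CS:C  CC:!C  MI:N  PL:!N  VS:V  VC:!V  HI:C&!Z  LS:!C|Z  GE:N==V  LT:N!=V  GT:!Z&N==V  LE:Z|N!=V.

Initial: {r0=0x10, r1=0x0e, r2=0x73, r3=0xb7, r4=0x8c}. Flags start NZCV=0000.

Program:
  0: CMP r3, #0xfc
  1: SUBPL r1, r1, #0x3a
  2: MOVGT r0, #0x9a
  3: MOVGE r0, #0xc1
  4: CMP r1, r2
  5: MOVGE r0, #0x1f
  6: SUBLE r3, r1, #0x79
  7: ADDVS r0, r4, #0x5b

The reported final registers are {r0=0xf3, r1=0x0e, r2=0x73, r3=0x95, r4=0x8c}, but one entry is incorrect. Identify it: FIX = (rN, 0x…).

[0] flags=1000 → (cmp)
[1] flags=1000 PL?F → skip
[2] flags=1000 GT?F → skip
[3] flags=1000 GE?F → skip
[4] flags=1000 → (cmp)
[5] flags=1000 GE?F → skip
[6] flags=1000 LE?T → r3=0x95
[7] flags=1000 VS?F → skip

FIX = (r0, 0x10)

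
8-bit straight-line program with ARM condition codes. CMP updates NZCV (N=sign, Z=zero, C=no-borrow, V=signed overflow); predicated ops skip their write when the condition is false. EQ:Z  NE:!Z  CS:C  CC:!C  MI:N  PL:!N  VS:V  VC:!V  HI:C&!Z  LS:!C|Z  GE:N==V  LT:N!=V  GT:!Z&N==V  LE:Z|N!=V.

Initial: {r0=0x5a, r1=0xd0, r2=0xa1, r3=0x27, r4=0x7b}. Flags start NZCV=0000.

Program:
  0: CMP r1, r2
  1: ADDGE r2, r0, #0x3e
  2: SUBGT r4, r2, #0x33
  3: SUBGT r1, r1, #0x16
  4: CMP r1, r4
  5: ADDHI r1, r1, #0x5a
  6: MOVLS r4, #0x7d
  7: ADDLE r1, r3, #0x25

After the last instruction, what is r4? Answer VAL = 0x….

[0] flags=0010 → (cmp)
[1] flags=0010 GE?T → r2=0x98
[2] flags=0010 GT?T → r4=0x65
[3] flags=0010 GT?T → r1=0xba
[4] flags=0011 → (cmp)
[5] flags=0011 HI?T → r1=0x14
[6] flags=0011 LS?F → skip
[7] flags=0011 LE?T → r1=0x4c

VAL = 0x65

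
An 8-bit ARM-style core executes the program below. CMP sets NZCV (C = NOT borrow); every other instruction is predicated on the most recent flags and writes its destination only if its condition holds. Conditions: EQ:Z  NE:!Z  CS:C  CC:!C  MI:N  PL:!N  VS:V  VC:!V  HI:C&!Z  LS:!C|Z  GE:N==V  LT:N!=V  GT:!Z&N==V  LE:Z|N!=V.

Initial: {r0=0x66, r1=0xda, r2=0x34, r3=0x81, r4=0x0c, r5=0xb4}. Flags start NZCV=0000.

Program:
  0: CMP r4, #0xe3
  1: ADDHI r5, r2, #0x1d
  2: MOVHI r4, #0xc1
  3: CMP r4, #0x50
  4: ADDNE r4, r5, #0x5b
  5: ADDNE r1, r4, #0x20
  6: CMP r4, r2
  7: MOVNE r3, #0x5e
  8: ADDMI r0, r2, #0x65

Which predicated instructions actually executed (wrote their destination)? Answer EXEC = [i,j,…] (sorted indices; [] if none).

EXEC = [4,5,7,8]

0: ✓ CMP  NZCV=0000
1: · ADDHI
2: · MOVHI
3: ✓ CMP  NZCV=1000
4: ✓ ADDNE  r4←0x0f
5: ✓ ADDNE  r1←0x2f
6: ✓ CMP  NZCV=1000
7: ✓ MOVNE  r3←0x5e
8: ✓ ADDMI  r0←0x99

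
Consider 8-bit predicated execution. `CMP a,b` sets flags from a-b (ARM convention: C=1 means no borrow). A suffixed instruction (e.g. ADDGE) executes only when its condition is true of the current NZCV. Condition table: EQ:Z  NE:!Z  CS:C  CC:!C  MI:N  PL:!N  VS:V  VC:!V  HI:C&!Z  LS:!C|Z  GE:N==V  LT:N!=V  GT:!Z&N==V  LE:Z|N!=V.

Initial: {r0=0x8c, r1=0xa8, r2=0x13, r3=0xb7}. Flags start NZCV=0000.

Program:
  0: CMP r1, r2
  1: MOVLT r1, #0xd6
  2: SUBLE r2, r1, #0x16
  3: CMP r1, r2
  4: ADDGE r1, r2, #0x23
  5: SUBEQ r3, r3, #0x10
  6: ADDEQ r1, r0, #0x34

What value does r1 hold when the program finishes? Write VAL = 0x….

VAL = 0xe3

0: ✓ CMP  NZCV=1010
1: ✓ MOVLT  r1←0xd6
2: ✓ SUBLE  r2←0xc0
3: ✓ CMP  NZCV=0010
4: ✓ ADDGE  r1←0xe3
5: · SUBEQ
6: · ADDEQ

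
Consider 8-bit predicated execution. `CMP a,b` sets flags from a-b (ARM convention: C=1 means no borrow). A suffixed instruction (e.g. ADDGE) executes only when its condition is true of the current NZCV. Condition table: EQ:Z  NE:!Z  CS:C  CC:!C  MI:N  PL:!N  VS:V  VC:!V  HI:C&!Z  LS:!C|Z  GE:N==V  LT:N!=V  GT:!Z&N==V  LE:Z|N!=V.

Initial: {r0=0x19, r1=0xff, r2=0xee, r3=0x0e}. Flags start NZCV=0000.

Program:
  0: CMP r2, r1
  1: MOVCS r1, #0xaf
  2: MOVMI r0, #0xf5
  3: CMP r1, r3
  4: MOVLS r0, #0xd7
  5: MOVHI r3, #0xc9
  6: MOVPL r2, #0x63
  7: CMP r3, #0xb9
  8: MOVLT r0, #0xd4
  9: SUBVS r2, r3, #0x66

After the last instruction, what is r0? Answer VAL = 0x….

0: ✓ CMP  NZCV=1000
1: · MOVCS
2: ✓ MOVMI  r0←0xf5
3: ✓ CMP  NZCV=1010
4: · MOVLS
5: ✓ MOVHI  r3←0xc9
6: · MOVPL
7: ✓ CMP  NZCV=0010
8: · MOVLT
9: · SUBVS

VAL = 0xf5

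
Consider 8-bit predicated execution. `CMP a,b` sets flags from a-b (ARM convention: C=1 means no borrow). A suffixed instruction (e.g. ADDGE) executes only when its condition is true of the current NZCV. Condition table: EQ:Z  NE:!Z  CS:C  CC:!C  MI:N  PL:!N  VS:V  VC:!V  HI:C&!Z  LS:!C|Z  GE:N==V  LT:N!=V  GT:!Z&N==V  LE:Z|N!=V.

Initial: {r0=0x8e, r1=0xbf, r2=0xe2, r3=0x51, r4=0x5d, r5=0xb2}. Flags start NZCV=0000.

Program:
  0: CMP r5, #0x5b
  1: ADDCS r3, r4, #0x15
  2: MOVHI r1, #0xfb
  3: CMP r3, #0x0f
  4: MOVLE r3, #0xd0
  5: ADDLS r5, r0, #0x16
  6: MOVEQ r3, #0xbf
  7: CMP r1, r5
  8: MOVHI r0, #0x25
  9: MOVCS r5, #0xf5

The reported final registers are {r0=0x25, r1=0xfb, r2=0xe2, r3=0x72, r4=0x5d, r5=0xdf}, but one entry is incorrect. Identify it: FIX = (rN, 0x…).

[0] flags=0011 → (cmp)
[1] flags=0011 CS?T → r3=0x72
[2] flags=0011 HI?T → r1=0xfb
[3] flags=0010 → (cmp)
[4] flags=0010 LE?F → skip
[5] flags=0010 LS?F → skip
[6] flags=0010 EQ?F → skip
[7] flags=0010 → (cmp)
[8] flags=0010 HI?T → r0=0x25
[9] flags=0010 CS?T → r5=0xf5

FIX = (r5, 0xf5)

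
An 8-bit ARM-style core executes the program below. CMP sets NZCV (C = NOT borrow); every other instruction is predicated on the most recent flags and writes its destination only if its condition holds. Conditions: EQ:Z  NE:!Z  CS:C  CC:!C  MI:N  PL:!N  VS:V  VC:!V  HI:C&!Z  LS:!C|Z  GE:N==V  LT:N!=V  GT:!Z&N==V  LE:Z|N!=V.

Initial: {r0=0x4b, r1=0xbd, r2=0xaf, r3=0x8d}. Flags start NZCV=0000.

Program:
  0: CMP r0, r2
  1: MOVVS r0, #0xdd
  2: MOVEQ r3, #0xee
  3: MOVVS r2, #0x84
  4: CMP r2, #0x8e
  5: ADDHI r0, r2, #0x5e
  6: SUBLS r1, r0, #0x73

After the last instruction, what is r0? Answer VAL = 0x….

0: ✓ CMP  NZCV=1001
1: ✓ MOVVS  r0←0xdd
2: · MOVEQ
3: ✓ MOVVS  r2←0x84
4: ✓ CMP  NZCV=1000
5: · ADDHI
6: ✓ SUBLS  r1←0x6a

VAL = 0xdd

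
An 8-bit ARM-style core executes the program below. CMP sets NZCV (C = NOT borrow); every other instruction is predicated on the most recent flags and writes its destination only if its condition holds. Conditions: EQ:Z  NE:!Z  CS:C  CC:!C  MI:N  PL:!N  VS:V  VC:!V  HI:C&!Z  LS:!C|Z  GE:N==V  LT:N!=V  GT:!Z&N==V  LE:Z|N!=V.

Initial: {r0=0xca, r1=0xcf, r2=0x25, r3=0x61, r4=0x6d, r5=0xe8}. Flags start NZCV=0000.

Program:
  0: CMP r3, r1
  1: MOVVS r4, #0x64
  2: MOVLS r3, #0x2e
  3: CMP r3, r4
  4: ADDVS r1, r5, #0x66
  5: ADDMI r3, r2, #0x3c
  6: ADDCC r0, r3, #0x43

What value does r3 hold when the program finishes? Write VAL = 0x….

VAL = 0x61

0: ✓ CMP  NZCV=1001
1: ✓ MOVVS  r4←0x64
2: ✓ MOVLS  r3←0x2e
3: ✓ CMP  NZCV=1000
4: · ADDVS
5: ✓ ADDMI  r3←0x61
6: ✓ ADDCC  r0←0xa4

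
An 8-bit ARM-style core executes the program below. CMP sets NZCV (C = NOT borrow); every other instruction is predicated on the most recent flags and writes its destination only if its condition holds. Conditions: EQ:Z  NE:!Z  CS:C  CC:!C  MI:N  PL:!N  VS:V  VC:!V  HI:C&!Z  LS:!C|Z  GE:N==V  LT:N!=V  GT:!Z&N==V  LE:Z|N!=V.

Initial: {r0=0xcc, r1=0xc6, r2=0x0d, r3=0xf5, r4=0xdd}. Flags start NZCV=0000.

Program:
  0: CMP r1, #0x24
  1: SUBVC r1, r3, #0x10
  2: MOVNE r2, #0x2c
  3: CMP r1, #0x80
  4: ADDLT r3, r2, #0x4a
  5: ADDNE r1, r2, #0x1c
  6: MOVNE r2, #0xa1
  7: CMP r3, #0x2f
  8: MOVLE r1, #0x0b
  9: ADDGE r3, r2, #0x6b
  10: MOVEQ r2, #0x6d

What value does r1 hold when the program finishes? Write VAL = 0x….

[0] flags=1010 → (cmp)
[1] flags=1010 VC?T → r1=0xe5
[2] flags=1010 NE?T → r2=0x2c
[3] flags=0010 → (cmp)
[4] flags=0010 LT?F → skip
[5] flags=0010 NE?T → r1=0x48
[6] flags=0010 NE?T → r2=0xa1
[7] flags=1010 → (cmp)
[8] flags=1010 LE?T → r1=0x0b
[9] flags=1010 GE?F → skip
[10] flags=1010 EQ?F → skip

VAL = 0x0b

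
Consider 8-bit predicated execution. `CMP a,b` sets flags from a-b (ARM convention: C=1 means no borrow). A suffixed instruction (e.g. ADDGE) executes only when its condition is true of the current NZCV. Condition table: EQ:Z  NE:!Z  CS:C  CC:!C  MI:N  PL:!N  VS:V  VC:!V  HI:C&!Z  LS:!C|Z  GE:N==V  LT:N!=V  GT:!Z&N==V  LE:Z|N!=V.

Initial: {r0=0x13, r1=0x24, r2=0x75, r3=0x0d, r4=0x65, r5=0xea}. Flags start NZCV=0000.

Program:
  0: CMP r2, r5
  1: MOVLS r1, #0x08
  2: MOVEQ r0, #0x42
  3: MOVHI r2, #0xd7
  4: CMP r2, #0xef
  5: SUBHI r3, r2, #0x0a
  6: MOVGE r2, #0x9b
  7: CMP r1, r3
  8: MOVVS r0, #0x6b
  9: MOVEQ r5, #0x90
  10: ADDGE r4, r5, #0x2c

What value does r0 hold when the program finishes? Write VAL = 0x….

[0] flags=1001 → (cmp)
[1] flags=1001 LS?T → r1=0x08
[2] flags=1001 EQ?F → skip
[3] flags=1001 HI?F → skip
[4] flags=1001 → (cmp)
[5] flags=1001 HI?F → skip
[6] flags=1001 GE?T → r2=0x9b
[7] flags=1000 → (cmp)
[8] flags=1000 VS?F → skip
[9] flags=1000 EQ?F → skip
[10] flags=1000 GE?F → skip

VAL = 0x13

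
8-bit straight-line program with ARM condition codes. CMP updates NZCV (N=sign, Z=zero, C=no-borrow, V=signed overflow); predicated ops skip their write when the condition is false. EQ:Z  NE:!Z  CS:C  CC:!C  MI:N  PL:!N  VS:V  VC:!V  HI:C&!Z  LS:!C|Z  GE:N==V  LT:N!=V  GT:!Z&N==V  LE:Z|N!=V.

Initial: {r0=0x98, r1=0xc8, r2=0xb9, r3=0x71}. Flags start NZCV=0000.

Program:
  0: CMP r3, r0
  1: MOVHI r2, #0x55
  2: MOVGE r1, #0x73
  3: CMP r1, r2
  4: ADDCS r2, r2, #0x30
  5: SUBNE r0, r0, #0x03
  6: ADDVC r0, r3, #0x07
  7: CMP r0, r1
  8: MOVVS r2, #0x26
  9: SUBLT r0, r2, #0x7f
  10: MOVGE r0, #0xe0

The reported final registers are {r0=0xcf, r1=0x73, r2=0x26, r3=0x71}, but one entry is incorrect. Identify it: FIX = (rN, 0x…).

FIX = (r0, 0xa7)

0: ✓ CMP  NZCV=1001
1: · MOVHI
2: ✓ MOVGE  r1←0x73
3: ✓ CMP  NZCV=1001
4: · ADDCS
5: ✓ SUBNE  r0←0x95
6: · ADDVC
7: ✓ CMP  NZCV=0011
8: ✓ MOVVS  r2←0x26
9: ✓ SUBLT  r0←0xa7
10: · MOVGE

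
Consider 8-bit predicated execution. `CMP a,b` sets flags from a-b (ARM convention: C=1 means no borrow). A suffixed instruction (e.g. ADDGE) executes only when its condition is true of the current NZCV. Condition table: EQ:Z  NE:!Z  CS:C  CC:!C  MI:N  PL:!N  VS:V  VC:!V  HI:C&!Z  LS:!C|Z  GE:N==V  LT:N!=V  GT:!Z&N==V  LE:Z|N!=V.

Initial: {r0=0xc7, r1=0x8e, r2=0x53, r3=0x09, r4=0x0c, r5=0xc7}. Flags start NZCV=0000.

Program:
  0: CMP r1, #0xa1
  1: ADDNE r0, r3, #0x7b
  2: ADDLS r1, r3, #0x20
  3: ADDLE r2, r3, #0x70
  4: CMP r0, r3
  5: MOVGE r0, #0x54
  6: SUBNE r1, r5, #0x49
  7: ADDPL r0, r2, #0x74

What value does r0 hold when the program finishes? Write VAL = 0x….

0: ✓ CMP  NZCV=1000
1: ✓ ADDNE  r0←0x84
2: ✓ ADDLS  r1←0x29
3: ✓ ADDLE  r2←0x79
4: ✓ CMP  NZCV=0011
5: · MOVGE
6: ✓ SUBNE  r1←0x7e
7: ✓ ADDPL  r0←0xed

VAL = 0xed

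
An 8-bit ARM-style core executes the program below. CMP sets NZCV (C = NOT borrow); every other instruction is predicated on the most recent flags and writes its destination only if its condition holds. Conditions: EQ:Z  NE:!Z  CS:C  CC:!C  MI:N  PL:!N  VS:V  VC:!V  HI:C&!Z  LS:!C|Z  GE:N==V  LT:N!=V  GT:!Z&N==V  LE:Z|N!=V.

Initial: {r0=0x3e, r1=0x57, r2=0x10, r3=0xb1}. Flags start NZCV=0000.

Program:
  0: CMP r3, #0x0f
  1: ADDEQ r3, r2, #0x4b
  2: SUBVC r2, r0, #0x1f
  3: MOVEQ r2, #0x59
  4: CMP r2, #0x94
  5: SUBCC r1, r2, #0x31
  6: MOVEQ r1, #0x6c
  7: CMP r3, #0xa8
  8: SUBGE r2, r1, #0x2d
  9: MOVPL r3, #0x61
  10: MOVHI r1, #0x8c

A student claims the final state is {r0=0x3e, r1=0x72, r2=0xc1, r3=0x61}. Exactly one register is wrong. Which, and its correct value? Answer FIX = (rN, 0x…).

FIX = (r1, 0x8c)

[0] flags=1010 → (cmp)
[1] flags=1010 EQ?F → skip
[2] flags=1010 VC?T → r2=0x1f
[3] flags=1010 EQ?F → skip
[4] flags=1001 → (cmp)
[5] flags=1001 CC?T → r1=0xee
[6] flags=1001 EQ?F → skip
[7] flags=0010 → (cmp)
[8] flags=0010 GE?T → r2=0xc1
[9] flags=0010 PL?T → r3=0x61
[10] flags=0010 HI?T → r1=0x8c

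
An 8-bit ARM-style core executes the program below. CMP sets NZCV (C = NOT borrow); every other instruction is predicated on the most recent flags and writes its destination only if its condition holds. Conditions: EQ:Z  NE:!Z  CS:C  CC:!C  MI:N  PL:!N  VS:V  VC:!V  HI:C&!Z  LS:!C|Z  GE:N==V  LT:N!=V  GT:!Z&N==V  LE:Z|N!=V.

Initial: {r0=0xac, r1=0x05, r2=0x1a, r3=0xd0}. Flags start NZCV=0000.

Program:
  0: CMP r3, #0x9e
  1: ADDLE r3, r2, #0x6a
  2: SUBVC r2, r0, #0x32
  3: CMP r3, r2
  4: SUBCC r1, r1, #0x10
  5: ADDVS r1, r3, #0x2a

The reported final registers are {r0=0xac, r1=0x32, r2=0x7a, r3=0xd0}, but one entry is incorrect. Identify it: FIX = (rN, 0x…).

[0] flags=0010 → (cmp)
[1] flags=0010 LE?F → skip
[2] flags=0010 VC?T → r2=0x7a
[3] flags=0011 → (cmp)
[4] flags=0011 CC?F → skip
[5] flags=0011 VS?T → r1=0xfa

FIX = (r1, 0xfa)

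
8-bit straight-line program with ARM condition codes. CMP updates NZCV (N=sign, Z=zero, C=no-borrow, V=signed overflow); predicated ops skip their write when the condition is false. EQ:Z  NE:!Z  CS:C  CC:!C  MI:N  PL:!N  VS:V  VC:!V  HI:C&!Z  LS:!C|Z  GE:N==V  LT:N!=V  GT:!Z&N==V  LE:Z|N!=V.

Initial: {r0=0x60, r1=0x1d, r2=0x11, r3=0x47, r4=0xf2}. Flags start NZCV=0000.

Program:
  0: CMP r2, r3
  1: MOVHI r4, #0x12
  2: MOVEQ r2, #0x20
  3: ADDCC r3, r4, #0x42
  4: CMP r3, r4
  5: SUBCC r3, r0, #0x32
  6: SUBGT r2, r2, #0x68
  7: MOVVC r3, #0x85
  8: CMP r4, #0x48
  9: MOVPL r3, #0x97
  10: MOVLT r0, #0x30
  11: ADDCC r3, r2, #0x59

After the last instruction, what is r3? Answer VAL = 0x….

VAL = 0x85

[0] flags=1000 → (cmp)
[1] flags=1000 HI?F → skip
[2] flags=1000 EQ?F → skip
[3] flags=1000 CC?T → r3=0x34
[4] flags=0000 → (cmp)
[5] flags=0000 CC?T → r3=0x2e
[6] flags=0000 GT?T → r2=0xa9
[7] flags=0000 VC?T → r3=0x85
[8] flags=1010 → (cmp)
[9] flags=1010 PL?F → skip
[10] flags=1010 LT?T → r0=0x30
[11] flags=1010 CC?F → skip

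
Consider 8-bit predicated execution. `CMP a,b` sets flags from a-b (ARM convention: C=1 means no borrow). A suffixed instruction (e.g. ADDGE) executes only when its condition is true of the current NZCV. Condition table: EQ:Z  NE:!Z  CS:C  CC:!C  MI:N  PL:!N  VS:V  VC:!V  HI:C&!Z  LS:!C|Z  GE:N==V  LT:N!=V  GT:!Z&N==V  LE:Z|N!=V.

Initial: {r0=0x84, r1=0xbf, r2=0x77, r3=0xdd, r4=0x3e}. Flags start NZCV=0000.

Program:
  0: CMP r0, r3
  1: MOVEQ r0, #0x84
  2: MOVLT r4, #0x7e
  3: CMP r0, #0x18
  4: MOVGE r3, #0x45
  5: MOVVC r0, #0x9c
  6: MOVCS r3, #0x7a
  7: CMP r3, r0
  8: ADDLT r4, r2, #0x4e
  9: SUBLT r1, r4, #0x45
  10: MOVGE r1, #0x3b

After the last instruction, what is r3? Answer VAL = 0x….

VAL = 0x7a

0: ✓ CMP  NZCV=1000
1: · MOVEQ
2: ✓ MOVLT  r4←0x7e
3: ✓ CMP  NZCV=0011
4: · MOVGE
5: · MOVVC
6: ✓ MOVCS  r3←0x7a
7: ✓ CMP  NZCV=1001
8: · ADDLT
9: · SUBLT
10: ✓ MOVGE  r1←0x3b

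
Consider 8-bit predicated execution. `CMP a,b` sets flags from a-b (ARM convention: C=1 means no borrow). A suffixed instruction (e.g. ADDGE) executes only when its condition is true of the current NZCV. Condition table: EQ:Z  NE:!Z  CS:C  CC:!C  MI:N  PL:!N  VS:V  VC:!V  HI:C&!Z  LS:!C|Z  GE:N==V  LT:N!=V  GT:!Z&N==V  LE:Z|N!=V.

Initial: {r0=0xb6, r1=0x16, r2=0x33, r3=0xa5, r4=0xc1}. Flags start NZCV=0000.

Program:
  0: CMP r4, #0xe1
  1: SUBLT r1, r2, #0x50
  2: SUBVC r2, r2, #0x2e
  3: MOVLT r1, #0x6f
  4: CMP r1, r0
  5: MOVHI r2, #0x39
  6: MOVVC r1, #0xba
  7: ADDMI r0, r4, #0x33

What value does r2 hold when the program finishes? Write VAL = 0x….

[0] flags=1000 → (cmp)
[1] flags=1000 LT?T → r1=0xe3
[2] flags=1000 VC?T → r2=0x05
[3] flags=1000 LT?T → r1=0x6f
[4] flags=1001 → (cmp)
[5] flags=1001 HI?F → skip
[6] flags=1001 VC?F → skip
[7] flags=1001 MI?T → r0=0xf4

VAL = 0x05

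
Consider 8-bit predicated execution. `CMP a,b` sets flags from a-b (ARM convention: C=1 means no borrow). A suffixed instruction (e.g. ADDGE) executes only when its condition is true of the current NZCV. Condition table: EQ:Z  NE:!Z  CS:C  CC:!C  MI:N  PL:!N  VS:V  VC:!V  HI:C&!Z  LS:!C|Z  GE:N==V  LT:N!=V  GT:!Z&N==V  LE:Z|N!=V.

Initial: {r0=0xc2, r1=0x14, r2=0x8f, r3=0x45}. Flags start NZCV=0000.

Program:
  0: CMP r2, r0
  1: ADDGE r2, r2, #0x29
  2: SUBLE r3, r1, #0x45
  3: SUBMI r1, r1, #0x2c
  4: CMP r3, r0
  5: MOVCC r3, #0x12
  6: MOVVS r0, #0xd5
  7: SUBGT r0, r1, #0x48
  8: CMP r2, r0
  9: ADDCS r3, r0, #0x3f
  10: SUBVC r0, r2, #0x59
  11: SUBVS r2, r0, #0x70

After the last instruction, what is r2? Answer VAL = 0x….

[0] flags=1000 → (cmp)
[1] flags=1000 GE?F → skip
[2] flags=1000 LE?T → r3=0xcf
[3] flags=1000 MI?T → r1=0xe8
[4] flags=0010 → (cmp)
[5] flags=0010 CC?F → skip
[6] flags=0010 VS?F → skip
[7] flags=0010 GT?T → r0=0xa0
[8] flags=1000 → (cmp)
[9] flags=1000 CS?F → skip
[10] flags=1000 VC?T → r0=0x36
[11] flags=1000 VS?F → skip

VAL = 0x8f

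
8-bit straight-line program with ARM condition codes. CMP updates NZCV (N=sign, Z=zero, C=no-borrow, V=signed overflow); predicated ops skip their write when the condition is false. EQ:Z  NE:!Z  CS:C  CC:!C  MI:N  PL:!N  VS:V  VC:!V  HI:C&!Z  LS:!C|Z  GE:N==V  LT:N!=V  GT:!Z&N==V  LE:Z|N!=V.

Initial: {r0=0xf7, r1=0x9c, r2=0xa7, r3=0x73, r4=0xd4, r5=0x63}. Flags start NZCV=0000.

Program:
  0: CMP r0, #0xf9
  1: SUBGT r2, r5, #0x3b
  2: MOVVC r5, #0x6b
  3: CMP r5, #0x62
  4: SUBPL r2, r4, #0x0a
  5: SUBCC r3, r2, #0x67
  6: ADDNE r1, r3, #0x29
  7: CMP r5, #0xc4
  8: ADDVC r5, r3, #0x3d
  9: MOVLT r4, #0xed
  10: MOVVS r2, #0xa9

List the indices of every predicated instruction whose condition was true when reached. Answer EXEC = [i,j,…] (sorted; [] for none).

0: ✓ CMP  NZCV=1000
1: · SUBGT
2: ✓ MOVVC  r5←0x6b
3: ✓ CMP  NZCV=0010
4: ✓ SUBPL  r2←0xca
5: · SUBCC
6: ✓ ADDNE  r1←0x9c
7: ✓ CMP  NZCV=1001
8: · ADDVC
9: · MOVLT
10: ✓ MOVVS  r2←0xa9

EXEC = [2,4,6,10]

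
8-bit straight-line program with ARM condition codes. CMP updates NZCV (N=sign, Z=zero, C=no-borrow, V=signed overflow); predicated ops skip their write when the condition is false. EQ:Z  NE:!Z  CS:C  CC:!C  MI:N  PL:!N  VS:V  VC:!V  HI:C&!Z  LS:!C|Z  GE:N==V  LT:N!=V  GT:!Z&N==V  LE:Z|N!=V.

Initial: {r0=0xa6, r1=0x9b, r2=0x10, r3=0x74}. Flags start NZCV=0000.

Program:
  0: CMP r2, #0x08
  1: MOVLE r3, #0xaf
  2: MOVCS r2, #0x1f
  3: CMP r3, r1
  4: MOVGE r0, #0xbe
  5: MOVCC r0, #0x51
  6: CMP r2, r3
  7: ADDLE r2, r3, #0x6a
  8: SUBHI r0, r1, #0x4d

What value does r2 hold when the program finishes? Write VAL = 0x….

VAL = 0xde

0: ✓ CMP  NZCV=0010
1: · MOVLE
2: ✓ MOVCS  r2←0x1f
3: ✓ CMP  NZCV=1001
4: ✓ MOVGE  r0←0xbe
5: ✓ MOVCC  r0←0x51
6: ✓ CMP  NZCV=1000
7: ✓ ADDLE  r2←0xde
8: · SUBHI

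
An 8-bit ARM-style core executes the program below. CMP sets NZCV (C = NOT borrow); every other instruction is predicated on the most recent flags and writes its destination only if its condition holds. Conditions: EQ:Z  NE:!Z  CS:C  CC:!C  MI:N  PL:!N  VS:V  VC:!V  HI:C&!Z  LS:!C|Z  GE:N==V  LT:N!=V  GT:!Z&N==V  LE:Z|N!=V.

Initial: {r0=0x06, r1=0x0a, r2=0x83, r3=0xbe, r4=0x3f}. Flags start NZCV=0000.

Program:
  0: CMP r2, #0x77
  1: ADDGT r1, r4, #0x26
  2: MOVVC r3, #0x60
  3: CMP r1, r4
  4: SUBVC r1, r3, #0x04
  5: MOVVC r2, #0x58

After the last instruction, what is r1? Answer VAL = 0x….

VAL = 0xba

0: ✓ CMP  NZCV=0011
1: · ADDGT
2: · MOVVC
3: ✓ CMP  NZCV=1000
4: ✓ SUBVC  r1←0xba
5: ✓ MOVVC  r2←0x58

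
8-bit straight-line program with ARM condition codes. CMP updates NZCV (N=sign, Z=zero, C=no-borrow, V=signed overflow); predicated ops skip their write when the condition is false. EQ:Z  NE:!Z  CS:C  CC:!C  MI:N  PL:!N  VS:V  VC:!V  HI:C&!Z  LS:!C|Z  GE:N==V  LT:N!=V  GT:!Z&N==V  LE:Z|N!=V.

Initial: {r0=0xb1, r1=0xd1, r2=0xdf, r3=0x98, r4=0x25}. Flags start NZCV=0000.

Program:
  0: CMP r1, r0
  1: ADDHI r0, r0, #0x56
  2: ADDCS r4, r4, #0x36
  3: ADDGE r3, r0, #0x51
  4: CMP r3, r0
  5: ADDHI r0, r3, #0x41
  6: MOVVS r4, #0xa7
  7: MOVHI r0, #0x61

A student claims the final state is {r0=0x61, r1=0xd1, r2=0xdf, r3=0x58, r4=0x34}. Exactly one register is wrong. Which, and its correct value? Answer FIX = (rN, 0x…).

FIX = (r4, 0x5b)

[0] flags=0010 → (cmp)
[1] flags=0010 HI?T → r0=0x07
[2] flags=0010 CS?T → r4=0x5b
[3] flags=0010 GE?T → r3=0x58
[4] flags=0010 → (cmp)
[5] flags=0010 HI?T → r0=0x99
[6] flags=0010 VS?F → skip
[7] flags=0010 HI?T → r0=0x61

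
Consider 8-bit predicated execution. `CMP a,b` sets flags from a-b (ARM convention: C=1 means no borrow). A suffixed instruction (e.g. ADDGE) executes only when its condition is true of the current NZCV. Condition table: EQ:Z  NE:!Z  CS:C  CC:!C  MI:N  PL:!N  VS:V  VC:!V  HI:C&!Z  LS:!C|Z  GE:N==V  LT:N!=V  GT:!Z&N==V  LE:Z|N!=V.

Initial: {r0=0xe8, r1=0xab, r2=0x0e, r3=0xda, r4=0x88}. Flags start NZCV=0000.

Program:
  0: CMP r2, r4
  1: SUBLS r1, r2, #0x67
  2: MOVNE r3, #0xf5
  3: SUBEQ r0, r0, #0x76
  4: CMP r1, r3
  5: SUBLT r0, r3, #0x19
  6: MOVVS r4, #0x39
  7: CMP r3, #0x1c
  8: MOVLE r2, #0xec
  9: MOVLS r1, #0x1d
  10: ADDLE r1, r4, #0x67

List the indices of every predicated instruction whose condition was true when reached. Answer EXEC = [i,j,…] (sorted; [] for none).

EXEC = [1,2,5,8,10]

0: ✓ CMP  NZCV=1001
1: ✓ SUBLS  r1←0xa7
2: ✓ MOVNE  r3←0xf5
3: · SUBEQ
4: ✓ CMP  NZCV=1000
5: ✓ SUBLT  r0←0xdc
6: · MOVVS
7: ✓ CMP  NZCV=1010
8: ✓ MOVLE  r2←0xec
9: · MOVLS
10: ✓ ADDLE  r1←0xef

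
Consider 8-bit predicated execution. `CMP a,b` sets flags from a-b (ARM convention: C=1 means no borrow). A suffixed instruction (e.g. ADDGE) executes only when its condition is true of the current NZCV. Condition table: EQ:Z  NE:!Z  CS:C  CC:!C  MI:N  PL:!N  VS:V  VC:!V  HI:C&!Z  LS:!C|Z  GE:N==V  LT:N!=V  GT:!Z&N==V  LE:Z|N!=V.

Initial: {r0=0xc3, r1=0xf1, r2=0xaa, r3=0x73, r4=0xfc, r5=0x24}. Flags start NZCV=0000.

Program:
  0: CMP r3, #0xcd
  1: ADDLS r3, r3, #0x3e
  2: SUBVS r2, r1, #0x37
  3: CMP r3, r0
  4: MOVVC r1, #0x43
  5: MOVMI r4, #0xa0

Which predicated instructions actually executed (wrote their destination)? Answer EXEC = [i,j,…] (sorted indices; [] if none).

EXEC = [1,2,4,5]

[0] flags=1001 → (cmp)
[1] flags=1001 LS?T → r3=0xb1
[2] flags=1001 VS?T → r2=0xba
[3] flags=1000 → (cmp)
[4] flags=1000 VC?T → r1=0x43
[5] flags=1000 MI?T → r4=0xa0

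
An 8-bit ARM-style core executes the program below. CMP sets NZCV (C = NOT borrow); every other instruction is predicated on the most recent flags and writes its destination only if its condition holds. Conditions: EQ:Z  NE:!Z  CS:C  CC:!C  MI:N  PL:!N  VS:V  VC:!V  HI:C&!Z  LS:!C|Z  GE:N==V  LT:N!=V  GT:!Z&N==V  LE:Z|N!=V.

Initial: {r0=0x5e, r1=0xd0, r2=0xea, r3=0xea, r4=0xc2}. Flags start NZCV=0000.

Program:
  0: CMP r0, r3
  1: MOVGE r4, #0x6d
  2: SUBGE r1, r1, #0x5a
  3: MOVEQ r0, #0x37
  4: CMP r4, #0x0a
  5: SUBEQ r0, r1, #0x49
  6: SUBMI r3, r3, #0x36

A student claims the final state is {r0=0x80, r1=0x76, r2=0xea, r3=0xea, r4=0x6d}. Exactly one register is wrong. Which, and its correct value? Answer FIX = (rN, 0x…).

[0] flags=0000 → (cmp)
[1] flags=0000 GE?T → r4=0x6d
[2] flags=0000 GE?T → r1=0x76
[3] flags=0000 EQ?F → skip
[4] flags=0010 → (cmp)
[5] flags=0010 EQ?F → skip
[6] flags=0010 MI?F → skip

FIX = (r0, 0x5e)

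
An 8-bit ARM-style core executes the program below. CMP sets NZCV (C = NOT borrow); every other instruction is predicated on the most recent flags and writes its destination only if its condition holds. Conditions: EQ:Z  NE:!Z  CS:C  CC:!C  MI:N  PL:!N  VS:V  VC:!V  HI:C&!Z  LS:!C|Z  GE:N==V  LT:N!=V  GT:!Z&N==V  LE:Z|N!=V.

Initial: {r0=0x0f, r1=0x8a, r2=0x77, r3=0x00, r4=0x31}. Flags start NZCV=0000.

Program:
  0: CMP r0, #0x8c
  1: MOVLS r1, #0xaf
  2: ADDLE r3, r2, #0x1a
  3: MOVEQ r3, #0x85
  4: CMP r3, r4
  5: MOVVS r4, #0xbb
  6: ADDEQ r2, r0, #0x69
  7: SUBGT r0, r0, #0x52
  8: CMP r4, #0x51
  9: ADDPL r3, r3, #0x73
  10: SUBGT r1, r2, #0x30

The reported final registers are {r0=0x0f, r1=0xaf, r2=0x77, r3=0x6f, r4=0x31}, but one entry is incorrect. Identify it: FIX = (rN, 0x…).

FIX = (r3, 0x00)

[0] flags=1001 → (cmp)
[1] flags=1001 LS?T → r1=0xaf
[2] flags=1001 LE?F → skip
[3] flags=1001 EQ?F → skip
[4] flags=1000 → (cmp)
[5] flags=1000 VS?F → skip
[6] flags=1000 EQ?F → skip
[7] flags=1000 GT?F → skip
[8] flags=1000 → (cmp)
[9] flags=1000 PL?F → skip
[10] flags=1000 GT?F → skip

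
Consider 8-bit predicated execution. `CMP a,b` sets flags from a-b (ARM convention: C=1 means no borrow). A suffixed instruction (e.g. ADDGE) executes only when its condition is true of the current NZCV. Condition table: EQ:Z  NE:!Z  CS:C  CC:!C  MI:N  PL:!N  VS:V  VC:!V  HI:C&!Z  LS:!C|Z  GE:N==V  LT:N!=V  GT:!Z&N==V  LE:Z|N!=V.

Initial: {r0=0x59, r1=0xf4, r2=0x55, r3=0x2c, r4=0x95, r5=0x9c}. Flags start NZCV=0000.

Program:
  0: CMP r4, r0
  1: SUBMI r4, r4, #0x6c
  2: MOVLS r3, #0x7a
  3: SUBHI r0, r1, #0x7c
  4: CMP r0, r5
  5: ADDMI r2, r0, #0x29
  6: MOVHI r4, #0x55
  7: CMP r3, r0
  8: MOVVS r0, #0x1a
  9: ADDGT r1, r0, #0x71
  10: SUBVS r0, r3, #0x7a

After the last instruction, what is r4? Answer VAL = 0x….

0: ✓ CMP  NZCV=0011
1: · SUBMI
2: · MOVLS
3: ✓ SUBHI  r0←0x78
4: ✓ CMP  NZCV=1001
5: ✓ ADDMI  r2←0xa1
6: · MOVHI
7: ✓ CMP  NZCV=1000
8: · MOVVS
9: · ADDGT
10: · SUBVS

VAL = 0x95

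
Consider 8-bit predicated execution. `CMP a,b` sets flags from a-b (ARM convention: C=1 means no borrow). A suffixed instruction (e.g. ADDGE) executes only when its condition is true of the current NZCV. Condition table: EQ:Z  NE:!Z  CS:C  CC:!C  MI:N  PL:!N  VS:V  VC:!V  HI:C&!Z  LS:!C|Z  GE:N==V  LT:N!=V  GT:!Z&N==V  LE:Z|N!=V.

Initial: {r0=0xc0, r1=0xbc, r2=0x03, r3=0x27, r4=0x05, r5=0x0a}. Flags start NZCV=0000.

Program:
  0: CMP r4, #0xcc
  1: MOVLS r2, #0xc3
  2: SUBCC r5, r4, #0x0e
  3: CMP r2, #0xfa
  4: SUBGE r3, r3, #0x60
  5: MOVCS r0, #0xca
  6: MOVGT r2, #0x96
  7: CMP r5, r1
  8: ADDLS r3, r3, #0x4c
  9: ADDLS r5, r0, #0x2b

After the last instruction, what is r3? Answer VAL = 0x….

VAL = 0x27

0: ✓ CMP  NZCV=0000
1: ✓ MOVLS  r2←0xc3
2: ✓ SUBCC  r5←0xf7
3: ✓ CMP  NZCV=1000
4: · SUBGE
5: · MOVCS
6: · MOVGT
7: ✓ CMP  NZCV=0010
8: · ADDLS
9: · ADDLS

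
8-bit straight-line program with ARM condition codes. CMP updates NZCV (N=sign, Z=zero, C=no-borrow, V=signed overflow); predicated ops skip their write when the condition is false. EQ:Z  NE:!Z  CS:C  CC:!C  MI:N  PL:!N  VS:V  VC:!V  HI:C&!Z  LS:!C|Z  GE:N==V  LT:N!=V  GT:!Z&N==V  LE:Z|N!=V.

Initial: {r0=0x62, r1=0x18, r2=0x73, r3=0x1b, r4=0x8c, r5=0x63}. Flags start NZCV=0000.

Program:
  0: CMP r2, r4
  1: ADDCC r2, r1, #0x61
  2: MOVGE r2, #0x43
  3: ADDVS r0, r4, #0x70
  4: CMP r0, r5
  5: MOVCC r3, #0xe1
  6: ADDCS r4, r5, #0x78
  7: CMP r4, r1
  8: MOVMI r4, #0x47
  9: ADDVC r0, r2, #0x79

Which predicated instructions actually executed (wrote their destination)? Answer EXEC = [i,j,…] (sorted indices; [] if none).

EXEC = [1,2,3,6,8,9]

[0] flags=1001 → (cmp)
[1] flags=1001 CC?T → r2=0x79
[2] flags=1001 GE?T → r2=0x43
[3] flags=1001 VS?T → r0=0xfc
[4] flags=1010 → (cmp)
[5] flags=1010 CC?F → skip
[6] flags=1010 CS?T → r4=0xdb
[7] flags=1010 → (cmp)
[8] flags=1010 MI?T → r4=0x47
[9] flags=1010 VC?T → r0=0xbc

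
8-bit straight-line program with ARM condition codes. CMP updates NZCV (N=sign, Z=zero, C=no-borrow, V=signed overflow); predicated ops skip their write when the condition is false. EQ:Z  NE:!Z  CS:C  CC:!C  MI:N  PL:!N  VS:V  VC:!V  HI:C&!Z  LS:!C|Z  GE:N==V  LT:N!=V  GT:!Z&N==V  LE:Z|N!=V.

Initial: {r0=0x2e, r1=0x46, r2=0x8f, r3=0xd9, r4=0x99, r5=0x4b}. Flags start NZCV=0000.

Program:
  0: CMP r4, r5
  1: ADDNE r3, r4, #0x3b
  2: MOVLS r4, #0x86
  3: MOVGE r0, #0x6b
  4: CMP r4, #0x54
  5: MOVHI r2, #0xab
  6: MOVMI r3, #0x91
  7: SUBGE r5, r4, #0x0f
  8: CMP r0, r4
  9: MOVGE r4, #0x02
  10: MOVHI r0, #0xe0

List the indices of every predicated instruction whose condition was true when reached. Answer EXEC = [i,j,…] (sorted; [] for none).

0: ✓ CMP  NZCV=0011
1: ✓ ADDNE  r3←0xd4
2: · MOVLS
3: · MOVGE
4: ✓ CMP  NZCV=0011
5: ✓ MOVHI  r2←0xab
6: · MOVMI
7: · SUBGE
8: ✓ CMP  NZCV=1001
9: ✓ MOVGE  r4←0x02
10: · MOVHI

EXEC = [1,5,9]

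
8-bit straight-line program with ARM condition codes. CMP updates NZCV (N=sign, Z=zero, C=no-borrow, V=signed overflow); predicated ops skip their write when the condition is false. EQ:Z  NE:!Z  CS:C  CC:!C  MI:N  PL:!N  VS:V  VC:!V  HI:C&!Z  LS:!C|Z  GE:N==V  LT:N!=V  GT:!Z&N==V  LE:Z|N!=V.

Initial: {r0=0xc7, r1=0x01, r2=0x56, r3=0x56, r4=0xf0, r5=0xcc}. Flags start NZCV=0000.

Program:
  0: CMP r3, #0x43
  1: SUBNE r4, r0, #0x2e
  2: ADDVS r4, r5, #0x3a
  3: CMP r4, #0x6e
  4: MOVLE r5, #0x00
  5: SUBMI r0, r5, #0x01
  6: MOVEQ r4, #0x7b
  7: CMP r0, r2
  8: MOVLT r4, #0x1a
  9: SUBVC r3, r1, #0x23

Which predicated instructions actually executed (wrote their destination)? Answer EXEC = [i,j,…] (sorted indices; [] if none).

EXEC = [1,4,8]

0: ✓ CMP  NZCV=0010
1: ✓ SUBNE  r4←0x99
2: · ADDVS
3: ✓ CMP  NZCV=0011
4: ✓ MOVLE  r5←0x00
5: · SUBMI
6: · MOVEQ
7: ✓ CMP  NZCV=0011
8: ✓ MOVLT  r4←0x1a
9: · SUBVC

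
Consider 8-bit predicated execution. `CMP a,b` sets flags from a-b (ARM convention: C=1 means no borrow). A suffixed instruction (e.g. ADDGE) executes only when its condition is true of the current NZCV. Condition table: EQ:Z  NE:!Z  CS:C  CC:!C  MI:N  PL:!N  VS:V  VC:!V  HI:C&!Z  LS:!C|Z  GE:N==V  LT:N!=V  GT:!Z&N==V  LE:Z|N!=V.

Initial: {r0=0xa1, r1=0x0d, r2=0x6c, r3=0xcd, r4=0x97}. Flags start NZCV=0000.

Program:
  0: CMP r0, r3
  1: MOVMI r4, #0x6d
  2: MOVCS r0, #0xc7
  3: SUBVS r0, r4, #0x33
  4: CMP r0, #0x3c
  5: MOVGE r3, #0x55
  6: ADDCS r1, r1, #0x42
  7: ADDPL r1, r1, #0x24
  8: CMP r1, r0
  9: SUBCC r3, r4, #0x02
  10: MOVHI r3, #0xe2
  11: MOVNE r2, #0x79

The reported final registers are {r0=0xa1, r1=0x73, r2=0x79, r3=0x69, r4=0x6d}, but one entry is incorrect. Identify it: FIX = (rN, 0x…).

FIX = (r3, 0x6b)

0: ✓ CMP  NZCV=1000
1: ✓ MOVMI  r4←0x6d
2: · MOVCS
3: · SUBVS
4: ✓ CMP  NZCV=0011
5: · MOVGE
6: ✓ ADDCS  r1←0x4f
7: ✓ ADDPL  r1←0x73
8: ✓ CMP  NZCV=1001
9: ✓ SUBCC  r3←0x6b
10: · MOVHI
11: ✓ MOVNE  r2←0x79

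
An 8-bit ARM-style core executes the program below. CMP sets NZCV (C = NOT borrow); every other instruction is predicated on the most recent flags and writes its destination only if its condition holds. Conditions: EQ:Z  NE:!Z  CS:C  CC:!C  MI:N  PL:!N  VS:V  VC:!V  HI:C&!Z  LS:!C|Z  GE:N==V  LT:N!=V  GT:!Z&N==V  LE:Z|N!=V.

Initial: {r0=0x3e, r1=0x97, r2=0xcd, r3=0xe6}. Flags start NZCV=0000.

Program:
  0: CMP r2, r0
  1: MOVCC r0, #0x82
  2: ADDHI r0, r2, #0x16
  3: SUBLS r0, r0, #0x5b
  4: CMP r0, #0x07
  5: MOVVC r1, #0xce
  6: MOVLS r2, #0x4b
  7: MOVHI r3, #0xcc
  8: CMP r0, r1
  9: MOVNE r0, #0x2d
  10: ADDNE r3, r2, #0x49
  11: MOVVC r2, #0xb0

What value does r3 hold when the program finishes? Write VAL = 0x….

0: ✓ CMP  NZCV=1010
1: · MOVCC
2: ✓ ADDHI  r0←0xe3
3: · SUBLS
4: ✓ CMP  NZCV=1010
5: ✓ MOVVC  r1←0xce
6: · MOVLS
7: ✓ MOVHI  r3←0xcc
8: ✓ CMP  NZCV=0010
9: ✓ MOVNE  r0←0x2d
10: ✓ ADDNE  r3←0x16
11: ✓ MOVVC  r2←0xb0

VAL = 0x16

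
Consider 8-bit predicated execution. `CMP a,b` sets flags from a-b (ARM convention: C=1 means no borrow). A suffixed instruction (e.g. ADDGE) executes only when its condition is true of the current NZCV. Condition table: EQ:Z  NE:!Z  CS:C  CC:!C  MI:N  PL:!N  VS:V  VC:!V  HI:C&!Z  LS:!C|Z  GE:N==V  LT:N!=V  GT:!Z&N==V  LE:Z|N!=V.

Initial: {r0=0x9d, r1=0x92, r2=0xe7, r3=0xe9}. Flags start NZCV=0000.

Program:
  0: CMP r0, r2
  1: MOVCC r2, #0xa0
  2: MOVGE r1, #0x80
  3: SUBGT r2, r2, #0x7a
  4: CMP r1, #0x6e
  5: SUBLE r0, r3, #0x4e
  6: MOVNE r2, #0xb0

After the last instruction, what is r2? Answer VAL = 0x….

0: ✓ CMP  NZCV=1000
1: ✓ MOVCC  r2←0xa0
2: · MOVGE
3: · SUBGT
4: ✓ CMP  NZCV=0011
5: ✓ SUBLE  r0←0x9b
6: ✓ MOVNE  r2←0xb0

VAL = 0xb0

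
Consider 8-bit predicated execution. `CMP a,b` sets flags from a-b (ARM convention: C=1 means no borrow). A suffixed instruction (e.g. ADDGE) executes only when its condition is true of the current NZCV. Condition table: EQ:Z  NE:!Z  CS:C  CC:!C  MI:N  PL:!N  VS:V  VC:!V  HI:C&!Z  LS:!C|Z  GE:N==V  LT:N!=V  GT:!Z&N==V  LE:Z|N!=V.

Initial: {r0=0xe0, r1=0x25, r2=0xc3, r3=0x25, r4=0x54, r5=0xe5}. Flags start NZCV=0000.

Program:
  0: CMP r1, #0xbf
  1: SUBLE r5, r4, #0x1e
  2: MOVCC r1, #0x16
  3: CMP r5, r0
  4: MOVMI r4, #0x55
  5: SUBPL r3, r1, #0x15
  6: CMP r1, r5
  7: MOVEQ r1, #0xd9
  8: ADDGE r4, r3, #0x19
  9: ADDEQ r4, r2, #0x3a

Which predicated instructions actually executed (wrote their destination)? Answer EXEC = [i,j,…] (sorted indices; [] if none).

EXEC = [2,5,8]

[0] flags=0000 → (cmp)
[1] flags=0000 LE?F → skip
[2] flags=0000 CC?T → r1=0x16
[3] flags=0010 → (cmp)
[4] flags=0010 MI?F → skip
[5] flags=0010 PL?T → r3=0x01
[6] flags=0000 → (cmp)
[7] flags=0000 EQ?F → skip
[8] flags=0000 GE?T → r4=0x1a
[9] flags=0000 EQ?F → skip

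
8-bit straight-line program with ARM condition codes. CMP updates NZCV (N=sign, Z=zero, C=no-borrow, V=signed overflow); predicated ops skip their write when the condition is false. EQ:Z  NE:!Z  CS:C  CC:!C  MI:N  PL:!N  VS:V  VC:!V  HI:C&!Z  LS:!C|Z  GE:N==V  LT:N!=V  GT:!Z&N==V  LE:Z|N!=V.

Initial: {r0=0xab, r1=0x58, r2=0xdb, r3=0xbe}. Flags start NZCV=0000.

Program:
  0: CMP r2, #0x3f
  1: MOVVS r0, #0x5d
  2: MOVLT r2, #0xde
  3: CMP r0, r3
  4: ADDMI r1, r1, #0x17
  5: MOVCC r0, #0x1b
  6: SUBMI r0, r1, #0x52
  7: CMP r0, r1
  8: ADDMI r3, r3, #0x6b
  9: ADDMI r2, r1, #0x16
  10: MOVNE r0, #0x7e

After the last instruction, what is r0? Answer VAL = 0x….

0: ✓ CMP  NZCV=1010
1: · MOVVS
2: ✓ MOVLT  r2←0xde
3: ✓ CMP  NZCV=1000
4: ✓ ADDMI  r1←0x6f
5: ✓ MOVCC  r0←0x1b
6: ✓ SUBMI  r0←0x1d
7: ✓ CMP  NZCV=1000
8: ✓ ADDMI  r3←0x29
9: ✓ ADDMI  r2←0x85
10: ✓ MOVNE  r0←0x7e

VAL = 0x7e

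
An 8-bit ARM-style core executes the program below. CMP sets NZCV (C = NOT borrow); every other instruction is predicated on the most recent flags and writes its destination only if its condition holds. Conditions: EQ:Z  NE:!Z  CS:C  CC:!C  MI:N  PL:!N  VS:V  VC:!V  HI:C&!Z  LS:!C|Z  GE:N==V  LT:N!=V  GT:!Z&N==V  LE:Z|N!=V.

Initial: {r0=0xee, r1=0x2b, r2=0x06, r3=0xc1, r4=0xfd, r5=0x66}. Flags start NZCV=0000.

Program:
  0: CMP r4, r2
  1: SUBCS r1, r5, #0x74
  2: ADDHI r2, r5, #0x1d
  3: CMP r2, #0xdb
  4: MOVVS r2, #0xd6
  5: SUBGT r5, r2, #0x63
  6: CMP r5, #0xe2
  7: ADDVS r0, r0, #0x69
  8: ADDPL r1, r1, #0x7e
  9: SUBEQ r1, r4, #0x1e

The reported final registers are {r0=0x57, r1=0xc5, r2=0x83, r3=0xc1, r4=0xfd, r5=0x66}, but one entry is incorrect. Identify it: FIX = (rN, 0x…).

FIX = (r1, 0xf2)

[0] flags=1010 → (cmp)
[1] flags=1010 CS?T → r1=0xf2
[2] flags=1010 HI?T → r2=0x83
[3] flags=1000 → (cmp)
[4] flags=1000 VS?F → skip
[5] flags=1000 GT?F → skip
[6] flags=1001 → (cmp)
[7] flags=1001 VS?T → r0=0x57
[8] flags=1001 PL?F → skip
[9] flags=1001 EQ?F → skip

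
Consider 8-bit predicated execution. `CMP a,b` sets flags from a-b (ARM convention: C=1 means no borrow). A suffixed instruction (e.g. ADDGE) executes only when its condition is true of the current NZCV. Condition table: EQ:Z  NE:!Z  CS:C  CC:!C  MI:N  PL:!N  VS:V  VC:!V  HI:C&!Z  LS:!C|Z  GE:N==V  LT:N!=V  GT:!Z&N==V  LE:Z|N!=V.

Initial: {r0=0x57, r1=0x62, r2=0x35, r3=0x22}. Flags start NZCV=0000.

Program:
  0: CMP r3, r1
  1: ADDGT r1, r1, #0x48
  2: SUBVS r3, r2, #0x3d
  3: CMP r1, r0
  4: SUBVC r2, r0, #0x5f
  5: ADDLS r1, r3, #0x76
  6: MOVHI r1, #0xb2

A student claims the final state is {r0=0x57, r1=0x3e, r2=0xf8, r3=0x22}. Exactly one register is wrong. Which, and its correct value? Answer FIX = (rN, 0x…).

[0] flags=1000 → (cmp)
[1] flags=1000 GT?F → skip
[2] flags=1000 VS?F → skip
[3] flags=0010 → (cmp)
[4] flags=0010 VC?T → r2=0xf8
[5] flags=0010 LS?F → skip
[6] flags=0010 HI?T → r1=0xb2

FIX = (r1, 0xb2)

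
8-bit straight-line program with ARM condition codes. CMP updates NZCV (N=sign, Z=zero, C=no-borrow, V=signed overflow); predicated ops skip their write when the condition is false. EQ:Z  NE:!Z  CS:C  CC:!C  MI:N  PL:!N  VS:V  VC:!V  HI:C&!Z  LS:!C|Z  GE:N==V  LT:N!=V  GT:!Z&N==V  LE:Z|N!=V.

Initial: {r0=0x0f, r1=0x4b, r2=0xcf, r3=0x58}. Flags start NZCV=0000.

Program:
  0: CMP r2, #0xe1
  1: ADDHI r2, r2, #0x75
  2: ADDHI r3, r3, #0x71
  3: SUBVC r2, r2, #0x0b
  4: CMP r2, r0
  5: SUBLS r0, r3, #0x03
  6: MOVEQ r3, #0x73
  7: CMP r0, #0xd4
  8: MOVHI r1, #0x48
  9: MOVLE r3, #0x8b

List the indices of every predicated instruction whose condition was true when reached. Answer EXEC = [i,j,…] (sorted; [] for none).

EXEC = [3]

[0] flags=1000 → (cmp)
[1] flags=1000 HI?F → skip
[2] flags=1000 HI?F → skip
[3] flags=1000 VC?T → r2=0xc4
[4] flags=1010 → (cmp)
[5] flags=1010 LS?F → skip
[6] flags=1010 EQ?F → skip
[7] flags=0000 → (cmp)
[8] flags=0000 HI?F → skip
[9] flags=0000 LE?F → skip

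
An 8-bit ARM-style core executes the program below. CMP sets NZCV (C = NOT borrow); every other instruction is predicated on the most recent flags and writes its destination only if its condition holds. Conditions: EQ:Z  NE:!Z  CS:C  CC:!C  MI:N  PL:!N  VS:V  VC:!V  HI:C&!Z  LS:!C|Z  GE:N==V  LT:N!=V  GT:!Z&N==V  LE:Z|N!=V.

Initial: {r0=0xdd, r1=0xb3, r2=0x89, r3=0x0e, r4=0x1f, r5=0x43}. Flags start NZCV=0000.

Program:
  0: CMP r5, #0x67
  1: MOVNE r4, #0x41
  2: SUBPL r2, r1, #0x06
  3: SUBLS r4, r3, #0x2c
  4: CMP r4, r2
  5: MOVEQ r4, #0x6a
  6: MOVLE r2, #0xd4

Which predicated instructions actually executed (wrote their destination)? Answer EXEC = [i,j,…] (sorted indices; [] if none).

[0] flags=1000 → (cmp)
[1] flags=1000 NE?T → r4=0x41
[2] flags=1000 PL?F → skip
[3] flags=1000 LS?T → r4=0xe2
[4] flags=0010 → (cmp)
[5] flags=0010 EQ?F → skip
[6] flags=0010 LE?F → skip

EXEC = [1,3]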